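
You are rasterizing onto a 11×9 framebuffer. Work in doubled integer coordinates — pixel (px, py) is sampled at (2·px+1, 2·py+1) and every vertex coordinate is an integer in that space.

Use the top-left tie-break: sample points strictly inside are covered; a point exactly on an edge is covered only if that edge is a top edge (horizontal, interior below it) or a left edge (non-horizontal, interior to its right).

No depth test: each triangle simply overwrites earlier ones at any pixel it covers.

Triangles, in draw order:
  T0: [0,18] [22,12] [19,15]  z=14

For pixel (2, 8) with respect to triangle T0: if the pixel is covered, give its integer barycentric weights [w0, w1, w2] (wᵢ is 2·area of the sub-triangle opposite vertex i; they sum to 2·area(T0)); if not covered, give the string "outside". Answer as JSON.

T0:
  2·area = 48
  edge (0, 18)→(22, 12): d=(22,-6) top-left  bias=+0
  edge (22, 12)→(19, 15): d=(-3,3) right/bottom  bias=-1
  edge (19, 15)→(0, 18): d=(-19,3) right/bottom  bias=-1
    (9,6)@(19, 13): e=[4,6,38] → X
    (10,6)@(21, 13): e=[16,0,32] → .  [on edge]
    (5,7)@(11, 15): e=[0,24,24] → X  [on edge]
    (6,7)@(13, 15): e=[12,18,18] → X
    (7,7)@(15, 15): e=[24,12,12] → X
    (8,7)@(17, 15): e=[36,6,6] → X
    (9,7)@(19, 15): e=[48,0,0] → .  [on edge]
    (2,8)@(5, 17): e=[8,36,4] → X
    (3,8)@(7, 17): e=[20,30,-2] → .
    (5,8)@(11, 17): e=[44,18,-14] → .
    (6,8)@(13, 17): e=[56,12,-20] → .
    (7,8)@(15, 17): e=[68,6,-26] → .
    (8,8)@(17, 17): e=[80,0,-32] → .  [on edge]
  covered (6 px):
    . . . . . . . . . . .
    . . . . . . . . . . .
    . . . . . . . . . . .
    . . . . . . . . . . .
    . . . . . . . . . . .
    . . . . . . . . . . .
    . . . . . . . . . X .
    . . . . . X X X X . .
    . . X . . . . . . . .

Final: [36,4,8]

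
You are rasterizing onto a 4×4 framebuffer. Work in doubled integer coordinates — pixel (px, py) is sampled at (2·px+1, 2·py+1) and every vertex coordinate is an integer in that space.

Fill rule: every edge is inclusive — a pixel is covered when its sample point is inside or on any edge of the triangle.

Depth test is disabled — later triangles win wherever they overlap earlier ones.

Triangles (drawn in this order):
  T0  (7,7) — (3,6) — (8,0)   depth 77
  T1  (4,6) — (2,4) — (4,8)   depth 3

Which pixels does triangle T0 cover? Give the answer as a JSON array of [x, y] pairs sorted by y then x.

T0:
  2·area = 29
  edge (7, 7)→(3, 6): d=(-4,-1) inclusive
  edge (3, 6)→(8, 0): d=(5,-6) inclusive
  edge (8, 0)→(7, 7): d=(-1,7) inclusive
    (3,1)@(7, 3): e=[16,9,4] → #
    (2,2)@(5, 5): e=[6,7,16] → #
    (2,3)@(5, 7): e=[-2,17,14] → ·
    (3,3)@(7, 7): e=[0,29,0] → #  [on edge]
  covered (4 px):
    · · · ·
    · · · #
    · · # #
    · · · #
T1:
  2·area = 4  (B↔C swapped to make it positive)
  edge (4, 6)→(4, 8): d=(0,2) inclusive
  edge (4, 8)→(2, 4): d=(-2,-4) inclusive
  edge (2, 4)→(4, 6): d=(2,2) inclusive
    (0,1)@(1, 3): e=[6,-2,0] → ·  [on edge]
    (1,2)@(3, 5): e=[2,2,0] → #  [on edge]
    (2,2)@(5, 5): e=[-2,10,-4] → ·
    (1,3)@(3, 7): e=[2,-2,4] → ·
    (2,3)@(5, 7): e=[-2,6,0] → ·  [on edge]
  covered (1 px):
    · · · ·
    · · · ·
    · # · ·
    · · · ·

Final: [[3,1],[2,2],[3,2],[3,3]]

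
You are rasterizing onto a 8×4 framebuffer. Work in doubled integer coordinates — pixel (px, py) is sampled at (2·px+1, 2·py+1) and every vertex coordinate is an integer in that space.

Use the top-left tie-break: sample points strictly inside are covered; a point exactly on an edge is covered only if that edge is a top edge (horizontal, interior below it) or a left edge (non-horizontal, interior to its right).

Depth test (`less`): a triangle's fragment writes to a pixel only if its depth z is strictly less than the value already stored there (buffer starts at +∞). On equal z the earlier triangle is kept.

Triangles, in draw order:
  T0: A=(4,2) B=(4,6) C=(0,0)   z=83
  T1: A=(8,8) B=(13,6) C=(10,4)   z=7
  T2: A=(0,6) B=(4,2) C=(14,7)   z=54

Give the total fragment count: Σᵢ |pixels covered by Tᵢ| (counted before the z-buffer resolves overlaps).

T0:
  2·area = 16
  edge (4, 2)→(4, 6): d=(0,4) right/bottom  bias=-1
  edge (4, 6)→(0, 0): d=(-4,-6) top-left  bias=+0
  edge (0, 0)→(4, 2): d=(4,2) right/bottom  bias=-1
    (0,0)@(1, 1): e=[12,2,2] → #
    (1,0)@(3, 1): e=[4,14,-2] → ·
    (0,1)@(1, 3): e=[12,-6,10] → ·
    (1,1)@(3, 3): e=[4,6,6] → #
    (2,1)@(5, 3): e=[-4,18,2] → ·
    (1,2)@(3, 5): e=[4,-2,14] → ·
  covered (2 px):
    # · · · · · · ·
    · # · · · · · ·
    · · · · · · · ·
    · · · · · · · ·
T1:
  2·area = 16  (B↔C swapped to make it positive)
  edge (8, 8)→(10, 4): d=(2,-4) top-left  bias=+0
  edge (10, 4)→(13, 6): d=(3,2) right/bottom  bias=-1
  edge (13, 6)→(8, 8): d=(-5,2) right/bottom  bias=-1
    (5,2)@(11, 5): e=[6,1,9] → #
    (6,2)@(13, 5): e=[14,-3,5] → ·
    (4,3)@(9, 7): e=[2,11,3] → #
    (5,3)@(11, 7): e=[10,7,-1] → ·
  covered (2 px):
    · · · · · · · ·
    · · · · · · · ·
    · · · · · # · ·
    · · · · # · · ·
T2:
  2·area = 60
  edge (0, 6)→(4, 2): d=(4,-4) top-left  bias=+0
  edge (4, 2)→(14, 7): d=(10,5) right/bottom  bias=-1
  edge (14, 7)→(0, 6): d=(-14,-1) top-left  bias=+0
    (2,0)@(5, 1): e=[0,-15,75] → ·  [on edge]
    (1,1)@(3, 3): e=[0,15,45] → #  [on edge]
    (2,1)@(5, 3): e=[8,5,47] → #
    (3,1)@(7, 3): e=[16,-5,49] → ·
    (0,2)@(1, 5): e=[0,45,15] → #  [on edge]
    (3,2)@(7, 5): e=[24,15,21] → #
    (4,2)@(9, 5): e=[32,5,23] → #
    (5,2)@(11, 5): e=[40,-5,25] → ·
    (0,3)@(1, 7): e=[8,65,-13] → ·
    (1,3)@(3, 7): e=[16,55,-11] → ·
    (2,3)@(5, 7): e=[24,45,-9] → ·
    (3,3)@(7, 7): e=[32,35,-7] → ·
  covered (7 px):
    · · · · · · · ·
    · # # · · · · ·
    # # # # # · · ·
    · · · · · · · ·

Final: 11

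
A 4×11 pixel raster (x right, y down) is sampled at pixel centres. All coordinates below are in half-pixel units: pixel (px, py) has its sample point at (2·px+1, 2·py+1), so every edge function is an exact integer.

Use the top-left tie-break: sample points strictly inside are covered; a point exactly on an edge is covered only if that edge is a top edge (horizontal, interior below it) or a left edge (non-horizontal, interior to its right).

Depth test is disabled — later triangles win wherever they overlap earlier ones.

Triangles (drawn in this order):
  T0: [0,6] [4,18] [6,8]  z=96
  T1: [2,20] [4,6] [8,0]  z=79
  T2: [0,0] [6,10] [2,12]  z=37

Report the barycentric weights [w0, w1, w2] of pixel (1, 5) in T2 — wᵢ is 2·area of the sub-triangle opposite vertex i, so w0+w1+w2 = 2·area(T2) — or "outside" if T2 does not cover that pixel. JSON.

T0:
  2·area = 64  (B↔C swapped to make it positive)
  edge (0, 6)→(6, 8): d=(6,2) right/bottom  bias=-1
  edge (6, 8)→(4, 18): d=(-2,10) right/bottom  bias=-1
  edge (4, 18)→(0, 6): d=(-4,-12) top-left  bias=+0
    (3,1)@(7, 3): e=[-32,0,96] → ·  [on edge]
    (0,3)@(1, 7): e=[4,52,8] → █
    (1,3)@(3, 7): e=[0,32,32] → ·  [on edge]
    (0,4)@(1, 9): e=[16,48,0] → █  [on edge]
    (1,4)@(3, 9): e=[12,28,24] → █
    (2,4)@(5, 9): e=[8,8,48] → █
    (3,4)@(7, 9): e=[4,-12,72] → ·
    (0,5)@(1, 11): e=[28,44,-8] → ·
    (1,5)@(3, 11): e=[24,24,16] → █
    (3,5)@(7, 11): e=[16,-16,64] → ·
    (1,6)@(3, 13): e=[36,20,8] → █
    (2,6)@(5, 13): e=[32,0,32] → ·  [on edge]
    (1,7)@(3, 15): e=[48,16,0] → █  [on edge]
    (2,10)@(5, 21): e=[80,-16,0] → ·  [on edge]
  covered (8 px):
    · · · ·
    · · · ·
    · · · ·
    █ · · ·
    █ █ █ ·
    · █ █ ·
    · █ · ·
    · █ · ·
    · · · ·
    · · · ·
    · · · ·
T1:
  2·area = 44
  edge (2, 20)→(4, 6): d=(2,-14) top-left  bias=+0
  edge (4, 6)→(8, 0): d=(4,-6) top-left  bias=+0
  edge (8, 0)→(2, 20): d=(-6,20) right/bottom  bias=-1
    (3,1)@(7, 3): e=[36,6,2] → █
    (2,2)@(5, 5): e=[12,2,30] → █
    (3,2)@(7, 5): e=[40,14,-10] → ·
    (2,3)@(5, 7): e=[16,10,18] → █
    (3,3)@(7, 7): e=[44,22,-22] → ·
    (2,4)@(5, 9): e=[20,18,6] → █
    (3,4)@(7, 9): e=[48,30,-34] → ·
    (2,5)@(5, 11): e=[24,26,-6] → ·
    (1,6)@(3, 13): e=[0,22,22] → █  [on edge]
    (2,6)@(5, 13): e=[28,34,-18] → ·
    (1,7)@(3, 15): e=[4,30,10] → █
    (2,7)@(5, 15): e=[32,42,-30] → ·
  covered (6 px):
    · · · ·
    · · · █
    · · █ ·
    · · █ ·
    · · █ ·
    · · · ·
    · █ · ·
    · █ · ·
    · · · ·
    · · · ·
    · · · ·
T2:
  2·area = 52
  edge (0, 0)→(6, 10): d=(6,10) right/bottom  bias=-1
  edge (6, 10)→(2, 12): d=(-4,2) right/bottom  bias=-1
  edge (2, 12)→(0, 0): d=(-2,-12) top-left  bias=+0
    (0,1)@(1, 3): e=[8,38,6] → █
    (1,1)@(3, 3): e=[-12,34,30] → ·
    (0,2)@(1, 5): e=[20,30,2] → █
    (1,2)@(3, 5): e=[0,26,26] → ·  [on edge]
    (0,3)@(1, 7): e=[32,22,-2] → ·
    (1,3)@(3, 7): e=[12,18,22] → █
    (2,3)@(5, 7): e=[-8,14,46] → ·
    (1,4)@(3, 9): e=[24,10,18] → █
    (2,4)@(5, 9): e=[4,6,42] → █
    (3,4)@(7, 9): e=[-16,2,66] → ·
    (1,5)@(3, 11): e=[36,2,14] → █
    (2,5)@(5, 11): e=[16,-2,38] → ·
  covered (6 px):
    · · · ·
    █ · · ·
    █ · · ·
    · █ · ·
    · █ █ ·
    · █ · ·
    · · · ·
    · · · ·
    · · · ·
    · · · ·
    · · · ·

Final: [2,14,36]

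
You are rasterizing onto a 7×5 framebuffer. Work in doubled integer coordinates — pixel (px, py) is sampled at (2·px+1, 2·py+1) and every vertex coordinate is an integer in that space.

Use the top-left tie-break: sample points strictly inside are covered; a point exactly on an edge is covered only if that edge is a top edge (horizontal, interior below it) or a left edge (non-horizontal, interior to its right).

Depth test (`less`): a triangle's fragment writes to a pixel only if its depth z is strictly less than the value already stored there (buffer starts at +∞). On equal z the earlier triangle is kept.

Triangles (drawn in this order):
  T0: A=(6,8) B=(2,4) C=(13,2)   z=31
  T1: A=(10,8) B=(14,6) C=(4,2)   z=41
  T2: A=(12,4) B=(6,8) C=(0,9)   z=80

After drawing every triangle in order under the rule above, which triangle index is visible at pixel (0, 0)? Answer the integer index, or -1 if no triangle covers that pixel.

T0:
  2·area = 52
  edge (6, 8)→(2, 4): d=(-4,-4) top-left  bias=+0
  edge (2, 4)→(13, 2): d=(11,-2) top-left  bias=+0
  edge (13, 2)→(6, 8): d=(-7,6) right/bottom  bias=-1
    (0,1)@(1, 3): e=[0,-13,65] → ·  [on edge]
    (4,1)@(9, 3): e=[32,3,17] → █
    (5,1)@(11, 3): e=[40,7,5] → █
    (6,1)@(13, 3): e=[48,11,-7] → ·
    (1,2)@(3, 5): e=[0,13,39] → █  [on edge]
    (2,2)@(5, 5): e=[8,17,27] → █
    (3,2)@(7, 5): e=[16,21,15] → █
    (5,2)@(11, 5): e=[32,29,-9] → ·
    (1,3)@(3, 7): e=[-8,35,25] → ·
    (2,3)@(5, 7): e=[0,39,13] → █  [on edge]
    (4,3)@(9, 7): e=[16,47,-11] → ·
    (2,4)@(5, 9): e=[-8,61,-1] → ·
    (3,4)@(7, 9): e=[0,65,-13] → ·  [on edge]
  covered (8 px):
    · · · · · · ·
    · · · · █ █ ·
    · █ █ █ █ · ·
    · · █ █ · · ·
    · · · · · · ·
T1:
  2·area = 36  (B↔C swapped to make it positive)
  edge (10, 8)→(4, 2): d=(-6,-6) top-left  bias=+0
  edge (4, 2)→(14, 6): d=(10,4) right/bottom  bias=-1
  edge (14, 6)→(10, 8): d=(-4,2) right/bottom  bias=-1
    (1,0)@(3, 1): e=[0,-6,42] → ·  [on edge]
    (2,1)@(5, 3): e=[0,6,30] → █  [on edge]
    (3,1)@(7, 3): e=[12,-2,26] → ·
    (2,2)@(5, 5): e=[-12,26,22] → ·
    (3,2)@(7, 5): e=[0,18,18] → █  [on edge]
    (4,2)@(9, 5): e=[12,10,14] → █
    (5,2)@(11, 5): e=[24,2,10] → █
    (6,2)@(13, 5): e=[36,-6,6] → ·
    (3,3)@(7, 7): e=[-12,38,10] → ·
    (4,3)@(9, 7): e=[0,30,6] → █  [on edge]
    (6,3)@(13, 7): e=[24,14,-2] → ·
    (4,4)@(9, 9): e=[-12,50,-2] → ·
    (5,4)@(11, 9): e=[0,42,-6] → ·  [on edge]
  covered (6 px):
    · · · · · · ·
    · · █ · · · ·
    · · · █ █ █ ·
    · · · · █ █ ·
    · · · · · · ·
T2:
  2·area = 18
  edge (12, 4)→(6, 8): d=(-6,4) right/bottom  bias=-1
  edge (6, 8)→(0, 9): d=(-6,1) right/bottom  bias=-1
  edge (0, 9)→(12, 4): d=(12,-5) top-left  bias=+0
    (2,3)@(5, 7): e=[10,7,1] → █
    (3,3)@(7, 7): e=[2,5,11] → █
    (4,3)@(9, 7): e=[-6,3,21] → ·
    (2,4)@(5, 9): e=[-2,-5,25] → ·
    (3,4)@(7, 9): e=[-10,-7,35] → ·
  covered (2 px):
    · · · · · · ·
    · · · · · · ·
    · · · · · · ·
    · · █ █ · · ·
    · · · · · · ·

Z-buffer (winner per pixel, '.' = empty):
  . . . . . . .
  . . 1 . 0 0 .
  . 0 0 0 0 1 .
  . . 0 0 1 1 .
  . . . . . . .

Final: -1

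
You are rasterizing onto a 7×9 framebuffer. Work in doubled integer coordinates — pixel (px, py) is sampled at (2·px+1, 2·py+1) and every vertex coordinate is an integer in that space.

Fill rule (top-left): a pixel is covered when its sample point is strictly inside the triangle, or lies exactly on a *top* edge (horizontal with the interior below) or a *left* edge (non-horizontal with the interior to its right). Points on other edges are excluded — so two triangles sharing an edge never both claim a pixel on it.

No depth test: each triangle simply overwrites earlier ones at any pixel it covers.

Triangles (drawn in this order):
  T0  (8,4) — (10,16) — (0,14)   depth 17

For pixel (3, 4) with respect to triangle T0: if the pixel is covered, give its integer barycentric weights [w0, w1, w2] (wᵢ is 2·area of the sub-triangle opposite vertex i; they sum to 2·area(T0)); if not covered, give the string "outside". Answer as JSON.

T0:
  2·area = 116
  edge (8, 4)→(10, 16): d=(2,12) right/bottom  bias=-1
  edge (10, 16)→(0, 14): d=(-10,-2) top-left  bias=+0
  edge (0, 14)→(8, 4): d=(8,-10) top-left  bias=+0
    (3,3)@(7, 7): e=[18,84,14] → █
    (4,3)@(9, 7): e=[-6,88,34] → ·
    (2,4)@(5, 9): e=[46,60,10] → █
    (4,4)@(9, 9): e=[-2,68,50] → ·
    (1,5)@(3, 11): e=[74,36,6] → █
    (4,5)@(9, 11): e=[2,48,66] → █
    (5,5)@(11, 11): e=[-22,52,86] → ·
    (0,6)@(1, 13): e=[102,12,2] → █
    (5,6)@(11, 13): e=[-18,32,102] → ·
    (0,7)@(1, 15): e=[106,-8,18] → ·
    (1,7)@(3, 15): e=[82,-4,38] → ·
    (2,7)@(5, 15): e=[58,0,58] → █  [on edge]
  covered (15 px):
    · · · · · · ·
    · · · · · · ·
    · · · · · · ·
    · · · █ · · ·
    · · █ █ · · ·
    · █ █ █ █ · ·
    █ █ █ █ █ · ·
    · · █ █ █ · ·
    · · · · · · ·

Answer: [64,30,22]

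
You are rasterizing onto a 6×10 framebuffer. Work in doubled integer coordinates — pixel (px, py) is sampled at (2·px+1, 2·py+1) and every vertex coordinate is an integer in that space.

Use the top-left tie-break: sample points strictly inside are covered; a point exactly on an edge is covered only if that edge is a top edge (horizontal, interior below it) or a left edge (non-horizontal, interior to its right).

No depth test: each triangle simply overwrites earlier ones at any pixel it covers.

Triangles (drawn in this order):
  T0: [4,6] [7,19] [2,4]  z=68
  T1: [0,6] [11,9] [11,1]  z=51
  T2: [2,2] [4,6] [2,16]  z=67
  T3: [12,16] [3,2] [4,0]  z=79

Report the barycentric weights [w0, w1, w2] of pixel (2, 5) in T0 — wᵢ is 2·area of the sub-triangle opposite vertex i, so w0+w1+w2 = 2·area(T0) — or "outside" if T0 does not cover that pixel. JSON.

T0:
  2·area = 20
  edge (4, 6)→(7, 19): d=(3,13) right/bottom  bias=-1
  edge (7, 19)→(2, 4): d=(-5,-15) top-left  bias=+0
  edge (2, 4)→(4, 6): d=(2,2) right/bottom  bias=-1
    (0,0)@(1, 1): e=[24,0,-4] → .  [on edge]
    (0,1)@(1, 3): e=[30,-10,0] → .  [on edge]
    (1,2)@(3, 5): e=[10,10,0] → .  [on edge]
    (1,3)@(3, 7): e=[16,0,4] → X  [on edge]
    (2,3)@(5, 7): e=[-10,30,0] → .  [on edge]
    (1,4)@(3, 9): e=[22,-10,8] → .
    (3,4)@(7, 9): e=[-30,50,0] → .  [on edge]
    (2,5)@(5, 11): e=[2,10,8] → X
    (3,5)@(7, 11): e=[-24,40,4] → .
    (4,5)@(9, 11): e=[-50,70,0] → .  [on edge]
    (2,6)@(5, 13): e=[8,0,12] → X  [on edge]
    (3,6)@(7, 13): e=[-18,30,8] → .
    (5,6)@(11, 13): e=[-70,90,0] → .  [on edge]
    (3,9)@(7, 19): e=[0,0,20] → .  [on edge]
  covered (3 px):
    . . . . . .
    . . . . . .
    . . . . . .
    . X . . . .
    . . . . . .
    . . X . . .
    . . X . . .
    . . . . . .
    . . . . . .
    . . . . . .
T1:
  2·area = 88  (B↔C swapped to make it positive)
  edge (0, 6)→(11, 1): d=(11,-5) top-left  bias=+0
  edge (11, 1)→(11, 9): d=(0,8) right/bottom  bias=-1
  edge (11, 9)→(0, 6): d=(-11,-3) top-left  bias=+0
    (5,0)@(11, 1): e=[0,0,88] → .  [on edge]
    (3,1)@(7, 3): e=[2,32,54] → X
    (4,1)@(9, 3): e=[12,16,60] → X
    (5,1)@(11, 3): e=[22,0,66] → .  [on edge]
    (1,2)@(3, 5): e=[4,64,20] → X
    (2,2)@(5, 5): e=[14,48,26] → X
    (5,2)@(11, 5): e=[44,0,44] → .  [on edge]
    (1,3)@(3, 7): e=[26,64,-2] → .
    (2,3)@(5, 7): e=[36,48,4] → X
    (5,3)@(11, 7): e=[66,0,22] → .  [on edge]
    (2,4)@(5, 9): e=[58,48,-18] → .
    (3,4)@(7, 9): e=[68,32,-12] → .
    (5,4)@(11, 9): e=[88,0,0] → .  [on edge]
    (5,5)@(11, 11): e=[110,0,-22] → .  [on edge]
    (5,6)@(11, 13): e=[132,0,-44] → .  [on edge]
    (5,7)@(11, 15): e=[154,0,-66] → .  [on edge]
    (5,8)@(11, 17): e=[176,0,-88] → .  [on edge]
    (5,9)@(11, 19): e=[198,0,-110] → .  [on edge]
  covered (9 px):
    . . . . . .
    . . . X X .
    . X X X X .
    . . X X X .
    . . . . . .
    . . . . . .
    . . . . . .
    . . . . . .
    . . . . . .
    . . . . . .
T2:
  2·area = 28
  edge (2, 2)→(4, 6): d=(2,4) right/bottom  bias=-1
  edge (4, 6)→(2, 16): d=(-2,10) right/bottom  bias=-1
  edge (2, 16)→(2, 2): d=(0,-14) top-left  bias=+0
    (2,0)@(5, 1): e=[-14,0,42] → .  [on edge]
    (1,2)@(3, 5): e=[2,12,14] → X
    (2,2)@(5, 5): e=[-6,-8,42] → .
    (1,3)@(3, 7): e=[6,8,14] → X
    (2,3)@(5, 7): e=[-2,-12,42] → .
    (1,4)@(3, 9): e=[10,4,14] → X
    (2,4)@(5, 9): e=[2,-16,42] → .
    (1,5)@(3, 11): e=[14,0,14] → .  [on edge]
  covered (3 px):
    . . . . . .
    . . . . . .
    . X . . . .
    . X . . . .
    . X . . . .
    . . . . . .
    . . . . . .
    . . . . . .
    . . . . . .
    . . . . . .
T3:
  2·area = 32
  edge (12, 16)→(3, 2): d=(-9,-14) top-left  bias=+0
  edge (3, 2)→(4, 0): d=(1,-2) top-left  bias=+0
  edge (4, 0)→(12, 16): d=(8,16) right/bottom  bias=-1
    (2,1)@(5, 3): e=[19,5,8] → X
    (3,1)@(7, 3): e=[47,9,-24] → .
    (2,2)@(5, 5): e=[1,7,24] → X
    (3,2)@(7, 5): e=[29,11,-8] → .
    (2,3)@(5, 7): e=[-17,9,40] → .
    (3,3)@(7, 7): e=[11,13,8] → X
    (4,3)@(9, 7): e=[39,17,-24] → .
    (3,4)@(7, 9): e=[-7,15,24] → .
    (4,5)@(9, 11): e=[3,21,8] → X
    (5,5)@(11, 11): e=[31,25,-24] → .
    (4,6)@(9, 13): e=[-15,23,24] → .
  covered (4 px):
    . . . . . .
    . . X . . .
    . . X . . .
    . . . X . .
    . . . . . .
    . . . . X .
    . . . . . .
    . . . . . .
    . . . . . .
    . . . . . .

Answer: [10,8,2]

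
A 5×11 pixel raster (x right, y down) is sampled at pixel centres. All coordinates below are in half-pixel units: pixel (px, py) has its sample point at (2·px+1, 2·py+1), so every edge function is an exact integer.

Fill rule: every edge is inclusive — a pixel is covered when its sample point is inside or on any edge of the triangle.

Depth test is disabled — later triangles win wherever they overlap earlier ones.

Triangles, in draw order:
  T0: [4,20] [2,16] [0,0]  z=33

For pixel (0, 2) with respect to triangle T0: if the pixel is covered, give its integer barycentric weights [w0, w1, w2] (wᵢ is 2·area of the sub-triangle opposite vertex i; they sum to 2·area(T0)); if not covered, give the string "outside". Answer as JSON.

T0:
  2·area = 24
  edge (4, 20)→(2, 16): d=(-2,-4) inclusive
  edge (2, 16)→(0, 0): d=(-2,-16) inclusive
  edge (0, 0)→(4, 20): d=(4,20) inclusive
    (0,2)@(1, 5): e=[18,6,0] → X  [on edge]
    (1,2)@(3, 5): e=[26,38,-40] → .
    (0,3)@(1, 7): e=[14,2,8] → X
    (1,3)@(3, 7): e=[22,34,-32] → .
    (0,4)@(1, 9): e=[10,-2,16] → .
    (1,7)@(3, 15): e=[6,18,0] → X  [on edge]
    (2,7)@(5, 15): e=[14,50,-40] → .
    (1,8)@(3, 17): e=[2,14,8] → X
    (2,8)@(5, 17): e=[10,46,-32] → .
    (1,9)@(3, 19): e=[-2,10,16] → .
  covered (4 px):
    . . . . .
    . . . . .
    X . . . .
    X . . . .
    . . . . .
    . . . . .
    . . . . .
    . X . . .
    . X . . .
    . . . . .
    . . . . .

Result: [6,0,18]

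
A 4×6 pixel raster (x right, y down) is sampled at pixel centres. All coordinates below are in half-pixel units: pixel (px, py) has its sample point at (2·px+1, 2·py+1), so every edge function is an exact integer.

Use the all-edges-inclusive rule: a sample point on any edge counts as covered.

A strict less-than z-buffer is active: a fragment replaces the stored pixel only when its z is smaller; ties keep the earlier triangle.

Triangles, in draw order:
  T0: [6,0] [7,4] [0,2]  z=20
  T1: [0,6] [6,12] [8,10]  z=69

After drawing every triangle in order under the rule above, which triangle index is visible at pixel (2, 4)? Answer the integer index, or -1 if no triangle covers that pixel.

T0:
  2·area = 26
  edge (6, 0)→(7, 4): d=(1,4) inclusive
  edge (7, 4)→(0, 2): d=(-7,-2) inclusive
  edge (0, 2)→(6, 0): d=(6,-2) inclusive
    (1,0)@(3, 1): e=[13,13,0] → #  [on edge]
    (2,0)@(5, 1): e=[5,17,4] → #
    (3,0)@(7, 1): e=[-3,21,8] → ·
    (1,1)@(3, 3): e=[15,-1,12] → ·
    (2,1)@(5, 3): e=[7,3,16] → #
    (3,1)@(7, 3): e=[-1,7,20] → ·
    (2,2)@(5, 5): e=[9,-11,28] → ·
  covered (3 px):
    · # # ·
    · · # ·
    · · · ·
    · · · ·
    · · · ·
    · · · ·
T1:
  2·area = 24  (B↔C swapped to make it positive)
  edge (0, 6)→(8, 10): d=(8,4) inclusive
  edge (8, 10)→(6, 12): d=(-2,2) inclusive
  edge (6, 12)→(0, 6): d=(-6,-6) inclusive
    (0,3)@(1, 7): e=[4,20,0] → #  [on edge]
    (1,3)@(3, 7): e=[-4,16,12] → ·
    (0,4)@(1, 9): e=[20,16,-12] → ·
    (1,4)@(3, 9): e=[12,12,0] → #  [on edge]
    (2,4)@(5, 9): e=[4,8,12] → #
    (3,4)@(7, 9): e=[-4,4,24] → ·
    (1,5)@(3, 11): e=[28,8,-12] → ·
    (2,5)@(5, 11): e=[20,4,0] → #  [on edge]
    (3,5)@(7, 11): e=[12,0,12] → #  [on edge]
  covered (5 px):
    · · · ·
    · · · ·
    · · · ·
    # · · ·
    · # # ·
    · · # #

Z-buffer (winner per pixel, '.' = empty):
  . 0 0 .
  . . 0 .
  . . . .
  1 . . .
  . 1 1 .
  . . 1 1

Final: 1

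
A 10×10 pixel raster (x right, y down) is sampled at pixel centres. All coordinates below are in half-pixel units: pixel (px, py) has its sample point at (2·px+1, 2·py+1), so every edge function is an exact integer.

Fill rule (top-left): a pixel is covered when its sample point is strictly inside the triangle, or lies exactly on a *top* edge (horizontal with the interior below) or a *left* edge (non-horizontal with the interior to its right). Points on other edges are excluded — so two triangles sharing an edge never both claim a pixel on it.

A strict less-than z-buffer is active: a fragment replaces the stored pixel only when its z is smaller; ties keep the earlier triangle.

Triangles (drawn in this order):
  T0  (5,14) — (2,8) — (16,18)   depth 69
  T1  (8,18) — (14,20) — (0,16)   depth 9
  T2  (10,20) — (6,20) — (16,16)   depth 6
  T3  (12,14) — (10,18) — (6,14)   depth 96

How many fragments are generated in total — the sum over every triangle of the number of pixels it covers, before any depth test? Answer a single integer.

T0:
  2·area = 54
  edge (5, 14)→(2, 8): d=(-3,-6) top-left  bias=+0
  edge (2, 8)→(16, 18): d=(14,10) right/bottom  bias=-1
  edge (16, 18)→(5, 14): d=(-11,-4) top-left  bias=+0
    (1,4)@(3, 9): e=[3,4,47] → #
    (2,4)@(5, 9): e=[15,-16,55] → ·
    (1,5)@(3, 11): e=[-3,32,25] → ·
    (2,5)@(5, 11): e=[9,12,33] → #
    (3,5)@(7, 11): e=[21,-8,41] → ·
    (2,6)@(5, 13): e=[3,40,11] → #
    (3,6)@(7, 13): e=[15,20,19] → #
    (4,6)@(9, 13): e=[27,0,27] → ·  [on edge]
    (2,7)@(5, 15): e=[-3,68,-11] → ·
    (3,7)@(7, 15): e=[9,48,-3] → ·
    (4,7)@(9, 15): e=[21,28,5] → #
    (5,7)@(11, 15): e=[33,8,13] → #
  covered (6 px):
    · · · · · · · · · ·
    · · · · · · · · · ·
    · · · · · · · · · ·
    · · · · · · · · · ·
    · # · · · · · · · ·
    · · # · · · · · · ·
    · · # # · · · · · ·
    · · · · # # · · · ·
    · · · · · · · · · ·
    · · · · · · · · · ·
T1:
  2·area = 4
  edge (8, 18)→(14, 20): d=(6,2) right/bottom  bias=-1
  edge (14, 20)→(0, 16): d=(-14,-4) top-left  bias=+0
  edge (0, 16)→(8, 18): d=(8,2) right/bottom  bias=-1
    (2,8)@(5, 17): e=[0,6,-2] → ·  [on edge]
    (5,9)@(11, 19): e=[0,2,2] → ·  [on edge]
  covered (0 px):
    · · · · · · · · · ·
    · · · · · · · · · ·
    · · · · · · · · · ·
    · · · · · · · · · ·
    · · · · · · · · · ·
    · · · · · · · · · ·
    · · · · · · · · · ·
    · · · · · · · · · ·
    · · · · · · · · · ·
    · · · · · · · · · ·
T2:
  2·area = 16
  edge (10, 20)→(6, 20): d=(-4,0) right/bottom  bias=-1
  edge (6, 20)→(16, 16): d=(10,-4) top-left  bias=+0
  edge (16, 16)→(10, 20): d=(-6,4) right/bottom  bias=-1
    (4,9)@(9, 19): e=[4,2,10] → #
    (5,9)@(11, 19): e=[4,10,2] → #
    (6,9)@(13, 19): e=[4,18,-6] → ·
  covered (2 px):
    · · · · · · · · · ·
    · · · · · · · · · ·
    · · · · · · · · · ·
    · · · · · · · · · ·
    · · · · · · · · · ·
    · · · · · · · · · ·
    · · · · · · · · · ·
    · · · · · · · · · ·
    · · · · · · · · · ·
    · · · · # # · · · ·
T3:
  2·area = 24
  edge (12, 14)→(10, 18): d=(-2,4) right/bottom  bias=-1
  edge (10, 18)→(6, 14): d=(-4,-4) top-left  bias=+0
  edge (6, 14)→(12, 14): d=(6,0) top-left  bias=+0
    (0,4)@(1, 9): e=[54,0,-30] → ·  [on edge]
    (1,5)@(3, 11): e=[42,0,-18] → ·  [on edge]
    (2,6)@(5, 13): e=[30,0,-6] → ·  [on edge]
    (3,7)@(7, 15): e=[18,0,6] → #  [on edge]
    (4,7)@(9, 15): e=[10,8,6] → #
    (5,7)@(11, 15): e=[2,16,6] → #
    (6,7)@(13, 15): e=[-6,24,6] → ·
    (3,8)@(7, 17): e=[14,-8,18] → ·
    (4,8)@(9, 17): e=[6,0,18] → #  [on edge]
    (5,8)@(11, 17): e=[-2,8,18] → ·
    (4,9)@(9, 19): e=[2,-8,30] → ·
    (5,9)@(11, 19): e=[-6,0,30] → ·  [on edge]
  covered (4 px):
    · · · · · · · · · ·
    · · · · · · · · · ·
    · · · · · · · · · ·
    · · · · · · · · · ·
    · · · · · · · · · ·
    · · · · · · · · · ·
    · · · · · · · · · ·
    · · · # # # · · · ·
    · · · · # · · · · ·
    · · · · · · · · · ·

Result: 12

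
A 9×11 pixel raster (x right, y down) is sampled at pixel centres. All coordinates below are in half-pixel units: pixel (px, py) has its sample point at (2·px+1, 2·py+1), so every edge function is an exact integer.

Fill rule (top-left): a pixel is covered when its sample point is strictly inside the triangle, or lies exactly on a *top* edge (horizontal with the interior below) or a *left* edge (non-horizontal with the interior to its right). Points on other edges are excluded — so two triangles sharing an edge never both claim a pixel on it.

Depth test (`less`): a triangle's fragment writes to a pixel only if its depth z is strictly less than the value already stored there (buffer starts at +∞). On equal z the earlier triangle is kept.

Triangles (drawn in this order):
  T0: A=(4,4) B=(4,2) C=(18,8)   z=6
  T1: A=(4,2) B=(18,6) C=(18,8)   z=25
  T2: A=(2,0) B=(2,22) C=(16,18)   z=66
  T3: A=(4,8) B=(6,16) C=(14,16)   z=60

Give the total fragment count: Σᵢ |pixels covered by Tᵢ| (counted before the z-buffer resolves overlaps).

T0:
  2·area = 28
  edge (4, 4)→(4, 2): d=(0,-2) top-left  bias=+0
  edge (4, 2)→(18, 8): d=(14,6) right/bottom  bias=-1
  edge (18, 8)→(4, 4): d=(-14,-4) top-left  bias=+0
    (2,1)@(5, 3): e=[2,8,18] → #
    (3,1)@(7, 3): e=[6,-4,26] → ·
    (2,2)@(5, 5): e=[2,36,-10] → ·
    (4,2)@(9, 5): e=[10,12,6] → #
    (5,2)@(11, 5): e=[14,0,14] → ·  [on edge]
    (4,3)@(9, 7): e=[10,40,-22] → ·
    (7,3)@(15, 7): e=[22,4,2] → #
    (8,3)@(17, 7): e=[26,-8,10] → ·
    (7,4)@(15, 9): e=[22,32,-26] → ·
  covered (3 px):
    · · · · · · · · ·
    · · # · · · · · ·
    · · · · # · · · ·
    · · · · · · · # ·
    · · · · · · · · ·
    · · · · · · · · ·
    · · · · · · · · ·
    · · · · · · · · ·
    · · · · · · · · ·
    · · · · · · · · ·
    · · · · · · · · ·
T1:
  2·area = 28
  edge (4, 2)→(18, 6): d=(14,4) right/bottom  bias=-1
  edge (18, 6)→(18, 8): d=(0,2) right/bottom  bias=-1
  edge (18, 8)→(4, 2): d=(-14,-6) top-left  bias=+0
    (3,1)@(7, 3): e=[2,22,4] → #
    (4,1)@(9, 3): e=[-6,18,16] → ·
    (3,2)@(7, 5): e=[30,22,-24] → ·
    (5,2)@(11, 5): e=[14,14,0] → #  [on edge]
    (6,2)@(13, 5): e=[6,10,12] → #
    (7,2)@(15, 5): e=[-2,6,24] → ·
    (5,3)@(11, 7): e=[42,14,-28] → ·
    (6,3)@(13, 7): e=[34,10,-16] → ·
    (8,3)@(17, 7): e=[18,2,8] → #
    (8,4)@(17, 9): e=[46,2,-20] → ·
  covered (4 px):
    · · · · · · · · ·
    · · · # · · · · ·
    · · · · · # # · ·
    · · · · · · · · #
    · · · · · · · · ·
    · · · · · · · · ·
    · · · · · · · · ·
    · · · · · · · · ·
    · · · · · · · · ·
    · · · · · · · · ·
    · · · · · · · · ·
T2:
  2·area = 308  (B↔C swapped to make it positive)
  edge (2, 0)→(16, 18): d=(14,18) right/bottom  bias=-1
  edge (16, 18)→(2, 22): d=(-14,4) right/bottom  bias=-1
  edge (2, 22)→(2, 0): d=(0,-22) top-left  bias=+0
    (1,1)@(3, 3): e=[24,262,22] → #
    (2,1)@(5, 3): e=[-12,254,66] → ·
    (1,2)@(3, 5): e=[52,234,22] → #
    (2,2)@(5, 5): e=[16,226,66] → #
    (3,2)@(7, 5): e=[-20,218,110] → ·
    (1,3)@(3, 7): e=[80,206,22] → #
    (3,3)@(7, 7): e=[8,190,110] → #
    (4,3)@(9, 7): e=[-28,182,154] → ·
    (1,4)@(3, 9): e=[108,178,22] → #
    (4,4)@(9, 9): e=[0,154,154] → ·  [on edge]
    (1,5)@(3, 11): e=[136,150,22] → #
    (4,5)@(9, 11): e=[28,126,154] → #
  covered (38 px):
    · · · · · · · · ·
    · # · · · · · · ·
    · # # · · · · · ·
    · # # # · · · · ·
    · # # # · · · · ·
    · # # # # · · · ·
    · # # # # # · · ·
    · # # # # # # · ·
    · # # # # # # # ·
    · # # # # # · · ·
    · # # · · · · · ·
T3:
  2·area = 64  (B↔C swapped to make it positive)
  edge (4, 8)→(14, 16): d=(10,8) right/bottom  bias=-1
  edge (14, 16)→(6, 16): d=(-8,0) right/bottom  bias=-1
  edge (6, 16)→(4, 8): d=(-2,-8) top-left  bias=+0
    (2,4)@(5, 9): e=[2,56,6] → #
    (3,4)@(7, 9): e=[-14,56,22] → ·
    (2,5)@(5, 11): e=[22,40,2] → #
    (3,5)@(7, 11): e=[6,40,18] → #
    (4,5)@(9, 11): e=[-10,40,34] → ·
    (2,6)@(5, 13): e=[42,24,-2] → ·
    (3,6)@(7, 13): e=[26,24,14] → #
    (4,6)@(9, 13): e=[10,24,30] → #
    (5,6)@(11, 13): e=[-6,24,46] → ·
    (3,7)@(7, 15): e=[46,8,10] → #
    (5,7)@(11, 15): e=[14,8,42] → #
    (6,7)@(13, 15): e=[-2,8,58] → ·
  covered (8 px):
    · · · · · · · · ·
    · · · · · · · · ·
    · · · · · · · · ·
    · · · · · · · · ·
    · · # · · · · · ·
    · · # # · · · · ·
    · · · # # · · · ·
    · · · # # # · · ·
    · · · · · · · · ·
    · · · · · · · · ·
    · · · · · · · · ·

Answer: 53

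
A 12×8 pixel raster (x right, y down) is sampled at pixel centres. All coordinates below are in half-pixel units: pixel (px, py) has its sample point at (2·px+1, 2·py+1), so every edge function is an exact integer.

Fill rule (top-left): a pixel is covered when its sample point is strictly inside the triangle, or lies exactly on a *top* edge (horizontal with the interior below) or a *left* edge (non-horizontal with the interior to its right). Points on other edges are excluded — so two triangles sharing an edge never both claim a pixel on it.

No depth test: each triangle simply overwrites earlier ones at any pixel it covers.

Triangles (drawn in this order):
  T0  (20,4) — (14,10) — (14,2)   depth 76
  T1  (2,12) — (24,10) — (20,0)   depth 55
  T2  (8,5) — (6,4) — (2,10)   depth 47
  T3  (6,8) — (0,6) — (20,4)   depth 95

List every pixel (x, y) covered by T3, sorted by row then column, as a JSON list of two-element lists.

T0:
  2·area = 48
  edge (20, 4)→(14, 10): d=(-6,6) right/bottom  bias=-1
  edge (14, 10)→(14, 2): d=(0,-8) top-left  bias=+0
  edge (14, 2)→(20, 4): d=(6,2) right/bottom  bias=-1
    (5,0)@(11, 1): e=[72,-24,0] → .  [on edge]
    (11,0)@(23, 1): e=[0,72,-24] → .  [on edge]
    (7,1)@(15, 3): e=[36,8,4] → X
    (8,1)@(17, 3): e=[24,24,0] → .  [on edge]
    (10,1)@(21, 3): e=[0,56,-8] → .  [on edge]
    (7,2)@(15, 5): e=[24,8,16] → X
    (8,2)@(17, 5): e=[12,24,12] → X
    (9,2)@(19, 5): e=[0,40,8] → .  [on edge]
    (11,2)@(23, 5): e=[-24,72,0] → .  [on edge]
    (7,3)@(15, 7): e=[12,8,28] → X
    (8,3)@(17, 7): e=[0,24,24] → .  [on edge]
    (7,4)@(15, 9): e=[0,8,40] → .  [on edge]
    (6,5)@(13, 11): e=[0,-8,56] → .  [on edge]
    (5,6)@(11, 13): e=[0,-24,72] → .  [on edge]
    (4,7)@(9, 15): e=[0,-40,88] → .  [on edge]
  covered (4 px):
    . . . . . . . . . . . .
    . . . . . . . X . . . .
    . . . . . . . X X . . .
    . . . . . . . X . . . .
    . . . . . . . . . . . .
    . . . . . . . . . . . .
    . . . . . . . . . . . .
    . . . . . . . . . . . .
T1:
  2·area = 228  (B↔C swapped to make it positive)
  edge (2, 12)→(20, 0): d=(18,-12) top-left  bias=+0
  edge (20, 0)→(24, 10): d=(4,10) right/bottom  bias=-1
  edge (24, 10)→(2, 12): d=(-22,2) right/bottom  bias=-1
    (9,0)@(19, 1): e=[6,14,208] → X
    (10,0)@(21, 1): e=[30,-6,204] → .
    (8,1)@(17, 3): e=[18,42,168] → X
    (10,1)@(21, 3): e=[66,2,160] → X
    (11,1)@(23, 3): e=[90,-18,156] → .
    (6,2)@(13, 5): e=[6,90,132] → X
    (7,2)@(15, 5): e=[30,70,128] → X
    (11,2)@(23, 5): e=[126,-10,112] → .
    (5,3)@(11, 7): e=[18,118,92] → X
    (11,3)@(23, 7): e=[162,-2,68] → .
    (3,4)@(7, 9): e=[6,166,56] → X
    (4,4)@(9, 9): e=[30,146,52] → X
    (6,5)@(13, 11): e=[114,114,0] → .  [on edge]
  covered (28 px):
    . . . . . . . . . X . .
    . . . . . . . . X X X .
    . . . . . . X X X X X .
    . . . . . X X X X X X .
    . . . X X X X X X X X X
    . . X X X X . . . . . .
    . . . . . . . . . . . .
    . . . . . . . . . . . .
T2:
  2·area = 16  (B↔C swapped to make it positive)
  edge (8, 5)→(2, 10): d=(-6,5) right/bottom  bias=-1
  edge (2, 10)→(6, 4): d=(4,-6) top-left  bias=+0
  edge (6, 4)→(8, 5): d=(2,1) right/bottom  bias=-1
    (3,2)@(7, 5): e=[5,10,1] → X
    (4,2)@(9, 5): e=[-5,22,-1] → .
    (2,3)@(5, 7): e=[3,6,7] → X
    (3,3)@(7, 7): e=[-7,18,5] → .
    (1,4)@(3, 9): e=[1,2,13] → X
    (2,4)@(5, 9): e=[-9,14,11] → .
    (1,5)@(3, 11): e=[-11,10,17] → .
  covered (3 px):
    . . . . . . . . . . . .
    . . . . . . . . . . . .
    . . . X . . . . . . . .
    . . X . . . . . . . . .
    . X . . . . . . . . . .
    . . . . . . . . . . . .
    . . . . . . . . . . . .
    . . . . . . . . . . . .
T3:
  2·area = 52
  edge (6, 8)→(0, 6): d=(-6,-2) top-left  bias=+0
  edge (0, 6)→(20, 4): d=(20,-2) top-left  bias=+0
  edge (20, 4)→(6, 8): d=(-14,4) right/bottom  bias=-1
    (5,2)@(11, 5): e=[28,2,22] → X
    (6,2)@(13, 5): e=[32,6,14] → X
    (7,2)@(15, 5): e=[36,10,6] → X
    (8,2)@(17, 5): e=[40,14,-2] → .
    (1,3)@(3, 7): e=[0,26,26] → X  [on edge]
    (2,3)@(5, 7): e=[4,30,18] → X
    (3,3)@(7, 7): e=[8,34,10] → X
    (4,3)@(9, 7): e=[12,38,2] → X
    (5,3)@(11, 7): e=[16,42,-6] → .
    (6,3)@(13, 7): e=[20,46,-14] → .
    (7,3)@(15, 7): e=[24,50,-22] → .
    (1,4)@(3, 9): e=[-12,66,-2] → .
    (4,4)@(9, 9): e=[0,78,-26] → .  [on edge]
    (7,5)@(15, 11): e=[0,130,-78] → .  [on edge]
    (10,6)@(21, 13): e=[0,182,-130] → .  [on edge]
  covered (7 px):
    . . . . . . . . . . . .
    . . . . . . . . . . . .
    . . . . . X X X . . . .
    . X X X X . . . . . . .
    . . . . . . . . . . . .
    . . . . . . . . . . . .
    . . . . . . . . . . . .
    . . . . . . . . . . . .

Result: [[5,2],[6,2],[7,2],[1,3],[2,3],[3,3],[4,3]]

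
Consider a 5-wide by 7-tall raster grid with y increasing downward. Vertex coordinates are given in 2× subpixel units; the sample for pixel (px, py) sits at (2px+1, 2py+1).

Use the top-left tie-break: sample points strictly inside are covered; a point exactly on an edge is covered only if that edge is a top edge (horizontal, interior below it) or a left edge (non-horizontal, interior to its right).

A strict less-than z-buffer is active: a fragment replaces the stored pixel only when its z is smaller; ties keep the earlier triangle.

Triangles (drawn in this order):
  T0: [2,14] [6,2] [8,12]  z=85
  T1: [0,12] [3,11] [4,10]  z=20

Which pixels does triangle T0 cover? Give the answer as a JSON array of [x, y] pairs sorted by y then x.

T0:
  2·area = 64
  edge (2, 14)→(6, 2): d=(4,-12) top-left  bias=+0
  edge (6, 2)→(8, 12): d=(2,10) right/bottom  bias=-1
  edge (8, 12)→(2, 14): d=(-6,2) right/bottom  bias=-1
    (2,2)@(5, 5): e=[0,16,48] → #  [on edge]
    (3,2)@(7, 5): e=[24,-4,44] → ·
    (2,3)@(5, 7): e=[8,20,36] → #
    (3,3)@(7, 7): e=[32,0,32] → ·  [on edge]
    (2,4)@(5, 9): e=[16,24,24] → #
    (3,4)@(7, 9): e=[40,4,20] → #
    (4,4)@(9, 9): e=[64,-16,16] → ·
    (1,5)@(3, 11): e=[0,48,16] → #  [on edge]
    (4,5)@(9, 11): e=[72,-12,4] → ·
    (1,6)@(3, 13): e=[8,52,4] → #
    (2,6)@(5, 13): e=[32,32,0] → ·  [on edge]
    (3,6)@(7, 13): e=[56,12,-4] → ·
  covered (8 px):
    · · · · ·
    · · · · ·
    · · # · ·
    · · # · ·
    · · # # ·
    · # # # ·
    · # · · ·
T1:
  2·area = 2  (B↔C swapped to make it positive)
  edge (0, 12)→(4, 10): d=(4,-2) top-left  bias=+0
  edge (4, 10)→(3, 11): d=(-1,1) right/bottom  bias=-1
  edge (3, 11)→(0, 12): d=(-3,1) right/bottom  bias=-1
    (4,2)@(9, 5): e=[-10,0,12] → ·  [on edge]
    (3,3)@(7, 7): e=[-6,0,8] → ·  [on edge]
    (2,4)@(5, 9): e=[-2,0,4] → ·  [on edge]
    (4,4)@(9, 9): e=[6,-4,0] → ·  [on edge]
    (1,5)@(3, 11): e=[2,0,0] → ·  [on edge]
    (0,6)@(1, 13): e=[6,0,-4] → ·  [on edge]
  covered (0 px):
    · · · · ·
    · · · · ·
    · · · · ·
    · · · · ·
    · · · · ·
    · · · · ·
    · · · · ·

Result: [[2,2],[2,3],[2,4],[3,4],[1,5],[2,5],[3,5],[1,6]]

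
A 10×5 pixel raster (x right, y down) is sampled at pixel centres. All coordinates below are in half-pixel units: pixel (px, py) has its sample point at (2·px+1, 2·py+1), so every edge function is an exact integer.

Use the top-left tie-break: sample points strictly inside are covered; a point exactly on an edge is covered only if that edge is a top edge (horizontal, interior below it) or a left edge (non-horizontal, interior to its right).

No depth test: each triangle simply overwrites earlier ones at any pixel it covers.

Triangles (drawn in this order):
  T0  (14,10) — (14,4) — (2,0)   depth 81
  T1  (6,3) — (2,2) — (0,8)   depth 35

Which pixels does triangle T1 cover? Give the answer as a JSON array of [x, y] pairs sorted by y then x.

T0:
  2·area = 72  (B↔C swapped to make it positive)
  edge (14, 10)→(2, 0): d=(-12,-10) top-left  bias=+0
  edge (2, 0)→(14, 4): d=(12,4) right/bottom  bias=-1
  edge (14, 4)→(14, 10): d=(0,6) right/bottom  bias=-1
    (2,0)@(5, 1): e=[18,0,54] → ·  [on edge]
    (3,1)@(7, 3): e=[14,16,42] → █
    (4,1)@(9, 3): e=[34,8,30] → █
    (5,1)@(11, 3): e=[54,0,18] → ·  [on edge]
    (3,2)@(7, 5): e=[-10,40,42] → ·
    (4,2)@(9, 5): e=[10,32,30] → █
    (5,2)@(11, 5): e=[30,24,18] → █
    (6,2)@(13, 5): e=[50,16,6] → █
    (7,2)@(15, 5): e=[70,8,-6] → ·
    (8,2)@(17, 5): e=[90,0,-18] → ·  [on edge]
    (4,3)@(9, 7): e=[-14,56,30] → ·
    (5,3)@(11, 7): e=[6,48,18] → █
  covered (8 px):
    · · · · · · · · · ·
    · · · █ █ · · · · ·
    · · · · █ █ █ · · ·
    · · · · · █ █ · · ·
    · · · · · · █ · · ·
T1:
  2·area = 26  (B↔C swapped to make it positive)
  edge (6, 3)→(0, 8): d=(-6,5) right/bottom  bias=-1
  edge (0, 8)→(2, 2): d=(2,-6) top-left  bias=+0
  edge (2, 2)→(6, 3): d=(4,1) right/bottom  bias=-1
    (1,1)@(3, 3): e=[15,8,3] → █
    (2,1)@(5, 3): e=[5,20,1] → █
    (3,1)@(7, 3): e=[-5,32,-1] → ·
    (0,2)@(1, 5): e=[13,0,13] → █  [on edge]
    (2,2)@(5, 5): e=[-7,24,9] → ·
    (0,3)@(1, 7): e=[1,4,21] → █
    (1,3)@(3, 7): e=[-9,16,19] → ·
    (0,4)@(1, 9): e=[-11,8,29] → ·
  covered (5 px):
    · · · · · · · · · ·
    · █ █ · · · · · · ·
    █ █ · · · · · · · ·
    █ · · · · · · · · ·
    · · · · · · · · · ·

Result: [[1,1],[2,1],[0,2],[1,2],[0,3]]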